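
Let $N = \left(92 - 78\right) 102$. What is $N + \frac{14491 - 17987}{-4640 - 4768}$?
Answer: $\frac{1679765}{1176} \approx 1428.4$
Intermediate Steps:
$N = 1428$ ($N = 14 \cdot 102 = 1428$)
$N + \frac{14491 - 17987}{-4640 - 4768} = 1428 + \frac{14491 - 17987}{-4640 - 4768} = 1428 - \frac{3496}{-9408} = 1428 - - \frac{437}{1176} = 1428 + \frac{437}{1176} = \frac{1679765}{1176}$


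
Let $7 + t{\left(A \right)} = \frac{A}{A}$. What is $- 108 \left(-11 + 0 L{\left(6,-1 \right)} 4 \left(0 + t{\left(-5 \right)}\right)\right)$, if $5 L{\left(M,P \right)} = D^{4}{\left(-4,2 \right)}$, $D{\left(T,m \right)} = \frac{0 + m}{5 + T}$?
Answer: $1188$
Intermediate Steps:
$D{\left(T,m \right)} = \frac{m}{5 + T}$
$t{\left(A \right)} = -6$ ($t{\left(A \right)} = -7 + \frac{A}{A} = -7 + 1 = -6$)
$L{\left(M,P \right)} = \frac{16}{5}$ ($L{\left(M,P \right)} = \frac{\left(\frac{2}{5 - 4}\right)^{4}}{5} = \frac{\left(\frac{2}{1}\right)^{4}}{5} = \frac{\left(2 \cdot 1\right)^{4}}{5} = \frac{2^{4}}{5} = \frac{1}{5} \cdot 16 = \frac{16}{5}$)
$- 108 \left(-11 + 0 L{\left(6,-1 \right)} 4 \left(0 + t{\left(-5 \right)}\right)\right) = - 108 \left(-11 + 0 \cdot \frac{16}{5} \cdot 4 \left(0 - 6\right)\right) = - 108 \left(-11 + 0 \cdot 4 \left(-6\right)\right) = - 108 \left(-11 + 0 \left(-24\right)\right) = - 108 \left(-11 + 0\right) = \left(-108\right) \left(-11\right) = 1188$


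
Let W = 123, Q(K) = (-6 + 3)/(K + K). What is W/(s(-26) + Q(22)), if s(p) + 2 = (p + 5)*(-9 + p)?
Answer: 5412/32249 ≈ 0.16782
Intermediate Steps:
s(p) = -2 + (-9 + p)*(5 + p) (s(p) = -2 + (p + 5)*(-9 + p) = -2 + (5 + p)*(-9 + p) = -2 + (-9 + p)*(5 + p))
Q(K) = -3/(2*K) (Q(K) = -3*1/(2*K) = -3/(2*K))
W/(s(-26) + Q(22)) = 123/((-47 + (-26)² - 4*(-26)) - 3/2/22) = 123/((-47 + 676 + 104) - 3/2*1/22) = 123/(733 - 3/44) = 123/(32249/44) = (44/32249)*123 = 5412/32249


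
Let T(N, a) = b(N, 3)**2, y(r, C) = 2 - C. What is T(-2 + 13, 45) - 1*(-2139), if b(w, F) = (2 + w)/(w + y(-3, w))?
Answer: 8725/4 ≈ 2181.3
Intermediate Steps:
b(w, F) = 1 + w/2 (b(w, F) = (2 + w)/(w + (2 - w)) = (2 + w)/2 = (2 + w)*(1/2) = 1 + w/2)
T(N, a) = (1 + N/2)**2
T(-2 + 13, 45) - 1*(-2139) = (2 + (-2 + 13))**2/4 - 1*(-2139) = (2 + 11)**2/4 + 2139 = (1/4)*13**2 + 2139 = (1/4)*169 + 2139 = 169/4 + 2139 = 8725/4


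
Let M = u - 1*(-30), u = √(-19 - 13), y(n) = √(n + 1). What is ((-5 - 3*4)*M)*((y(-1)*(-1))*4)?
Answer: 0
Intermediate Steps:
y(n) = √(1 + n)
u = 4*I*√2 (u = √(-32) = 4*I*√2 ≈ 5.6569*I)
M = 30 + 4*I*√2 (M = 4*I*√2 - 1*(-30) = 4*I*√2 + 30 = 30 + 4*I*√2 ≈ 30.0 + 5.6569*I)
((-5 - 3*4)*M)*((y(-1)*(-1))*4) = ((-5 - 3*4)*(30 + 4*I*√2))*((√(1 - 1)*(-1))*4) = ((-5 - 12)*(30 + 4*I*√2))*((√0*(-1))*4) = (-17*(30 + 4*I*√2))*((0*(-1))*4) = (-510 - 68*I*√2)*(0*4) = (-510 - 68*I*√2)*0 = 0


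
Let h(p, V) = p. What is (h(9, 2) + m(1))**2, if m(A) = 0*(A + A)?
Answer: 81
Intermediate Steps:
m(A) = 0 (m(A) = 0*(2*A) = 0)
(h(9, 2) + m(1))**2 = (9 + 0)**2 = 9**2 = 81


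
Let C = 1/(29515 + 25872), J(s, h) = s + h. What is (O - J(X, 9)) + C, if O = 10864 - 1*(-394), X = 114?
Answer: 616734246/55387 ≈ 11135.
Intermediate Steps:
J(s, h) = h + s
O = 11258 (O = 10864 + 394 = 11258)
C = 1/55387 ≈ 1.8055e-5
(O - J(X, 9)) + C = (11258 - (9 + 114)) + 1/55387 = (11258 - 1*123) + 1/55387 = (11258 - 123) + 1/55387 = 11135 + 1/55387 = 616734246/55387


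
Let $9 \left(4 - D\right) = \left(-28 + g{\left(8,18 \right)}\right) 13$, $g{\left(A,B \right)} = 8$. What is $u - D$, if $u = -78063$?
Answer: $- \frac{702863}{9} \approx -78096.0$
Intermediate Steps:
$D = \frac{296}{9}$ ($D = 4 - \frac{\left(-28 + 8\right) 13}{9} = 4 - \frac{\left(-20\right) 13}{9} = 4 - - \frac{260}{9} = 4 + \frac{260}{9} = \frac{296}{9} \approx 32.889$)
$u - D = -78063 - \frac{296}{9} = - \frac{702863}{9}$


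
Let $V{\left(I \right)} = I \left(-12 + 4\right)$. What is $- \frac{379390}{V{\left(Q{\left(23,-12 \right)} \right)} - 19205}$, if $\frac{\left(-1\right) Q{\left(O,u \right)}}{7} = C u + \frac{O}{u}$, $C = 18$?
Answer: $\frac{227634}{18845} \approx 12.079$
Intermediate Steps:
$Q{\left(O,u \right)} = - 126 u - \frac{7 O}{u}$ ($Q{\left(O,u \right)} = - 7 \left(18 u + \frac{O}{u}\right) = - 126 u - \frac{7 O}{u}$)
$V{\left(I \right)} = - 8 I$ ($V{\left(I \right)} = I \left(-8\right) = - 8 I$)
$- \frac{379390}{V{\left(Q{\left(23,-12 \right)} \right)} - 19205} = - \frac{379390}{- 8 \left(\left(-126\right) \left(-12\right) - \frac{161}{-12}\right) - 19205} = - \frac{379390}{- 8 \left(1512 - 161 \left(- \frac{1}{12}\right)\right) - 19205} = - \frac{379390}{- 8 \left(1512 + \frac{161}{12}\right) - 19205} = - \frac{379390}{\left(-8\right) \frac{18305}{12} - 19205} = - \frac{379390}{- \frac{36610}{3} - 19205} = - \frac{379390}{- \frac{94225}{3}} = \left(-379390\right) \left(- \frac{3}{94225}\right) = \frac{227634}{18845}$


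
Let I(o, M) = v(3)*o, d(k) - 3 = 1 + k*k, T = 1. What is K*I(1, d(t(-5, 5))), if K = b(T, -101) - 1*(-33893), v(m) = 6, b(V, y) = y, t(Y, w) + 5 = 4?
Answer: 202752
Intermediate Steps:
t(Y, w) = -1 (t(Y, w) = -5 + 4 = -1)
d(k) = 4 + k² (d(k) = 3 + (1 + k*k) = 3 + (1 + k²) = 4 + k²)
I(o, M) = 6*o
K = 33792 (K = -101 - 1*(-33893) = -101 + 33893 = 33792)
K*I(1, d(t(-5, 5))) = 33792*(6*1) = 33792*6 = 202752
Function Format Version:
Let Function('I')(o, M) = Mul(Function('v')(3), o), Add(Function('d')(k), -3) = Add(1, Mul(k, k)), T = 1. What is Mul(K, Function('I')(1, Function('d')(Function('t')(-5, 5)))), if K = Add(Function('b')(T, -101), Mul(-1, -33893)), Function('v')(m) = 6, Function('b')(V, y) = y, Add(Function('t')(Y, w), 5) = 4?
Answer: 202752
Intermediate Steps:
Function('t')(Y, w) = -1 (Function('t')(Y, w) = Add(-5, 4) = -1)
Function('d')(k) = Add(4, Pow(k, 2)) (Function('d')(k) = Add(3, Add(1, Mul(k, k))) = Add(3, Add(1, Pow(k, 2))) = Add(4, Pow(k, 2)))
Function('I')(o, M) = Mul(6, o)
K = 33792 (K = Add(-101, Mul(-1, -33893)) = Add(-101, 33893) = 33792)
Mul(K, Function('I')(1, Function('d')(Function('t')(-5, 5)))) = Mul(33792, Mul(6, 1)) = Mul(33792, 6) = 202752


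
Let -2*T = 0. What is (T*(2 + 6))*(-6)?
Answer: 0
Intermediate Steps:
T = 0 (T = -½*0 = 0)
(T*(2 + 6))*(-6) = (0*(2 + 6))*(-6) = (0*8)*(-6) = 0*(-6) = 0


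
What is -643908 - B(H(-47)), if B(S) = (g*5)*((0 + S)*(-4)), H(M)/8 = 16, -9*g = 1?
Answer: -5797732/9 ≈ -6.4419e+5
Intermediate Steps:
g = -⅑ (g = -⅑*1 = -⅑ ≈ -0.11111)
H(M) = 128 (H(M) = 8*16 = 128)
B(S) = 20*S/9 (B(S) = (-⅑*5)*((0 + S)*(-4)) = -5*S*(-4)/9 = -(-20)*S/9 = 20*S/9)
-643908 - B(H(-47)) = -643908 - 20*128/9 = -643908 - 1*2560/9 = -643908 - 2560/9 = -5797732/9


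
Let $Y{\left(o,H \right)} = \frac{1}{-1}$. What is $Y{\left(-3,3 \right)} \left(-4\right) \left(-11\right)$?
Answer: $-44$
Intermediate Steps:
$Y{\left(o,H \right)} = -1$
$Y{\left(-3,3 \right)} \left(-4\right) \left(-11\right) = \left(-1\right) \left(-4\right) \left(-11\right) = 4 \left(-11\right) = -44$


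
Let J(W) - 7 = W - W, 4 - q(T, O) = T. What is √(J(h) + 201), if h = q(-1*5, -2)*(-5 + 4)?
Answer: 4*√13 ≈ 14.422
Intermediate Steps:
q(T, O) = 4 - T
h = -9 (h = (4 - (-1)*5)*(-5 + 4) = (4 - 1*(-5))*(-1) = (4 + 5)*(-1) = 9*(-1) = -9)
J(W) = 7 (J(W) = 7 + (W - W) = 7 + 0 = 7)
√(J(h) + 201) = √(7 + 201) = √208 = 4*√13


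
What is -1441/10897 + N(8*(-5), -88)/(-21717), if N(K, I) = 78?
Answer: -10714721/78883383 ≈ -0.13583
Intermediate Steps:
-1441/10897 + N(8*(-5), -88)/(-21717) = -1441/10897 + 78/(-21717) = -1441*1/10897 + 78*(-1/21717) = -1441/10897 - 26/7239 = -10714721/78883383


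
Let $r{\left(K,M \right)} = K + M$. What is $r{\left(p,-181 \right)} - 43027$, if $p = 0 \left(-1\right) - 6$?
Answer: $-43214$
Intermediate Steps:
$p = -6$ ($p = 0 - 6 = -6$)
$r{\left(p,-181 \right)} - 43027 = \left(-6 - 181\right) - 43027 = -187 - 43027 = -43214$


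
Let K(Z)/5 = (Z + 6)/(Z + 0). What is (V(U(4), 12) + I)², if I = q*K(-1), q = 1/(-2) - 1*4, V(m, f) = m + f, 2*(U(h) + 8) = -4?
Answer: 52441/4 ≈ 13110.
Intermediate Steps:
U(h) = -10 (U(h) = -8 + (½)*(-4) = -8 - 2 = -10)
K(Z) = 5*(6 + Z)/Z (K(Z) = 5*((Z + 6)/(Z + 0)) = 5*((6 + Z)/Z) = 5*(6 + Z)/Z)
V(m, f) = f + m
q = -9/2 (q = -½ - 4 = -9/2 ≈ -4.5000)
I = 225/2 (I = -9*(5 + 30/(-1))/2 = -9*(5 + 30*(-1))/2 = -9*(5 - 30)/2 = -9/2*(-25) = 225/2 ≈ 112.50)
(V(U(4), 12) + I)² = ((12 - 10) + 225/2)² = (2 + 225/2)² = (229/2)² = 52441/4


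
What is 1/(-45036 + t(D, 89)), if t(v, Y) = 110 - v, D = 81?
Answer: -1/45007 ≈ -2.2219e-5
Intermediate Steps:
1/(-45036 + t(D, 89)) = 1/(-45036 + (110 - 1*81)) = 1/(-45036 + (110 - 81)) = 1/(-45036 + 29) = 1/(-45007) = -1/45007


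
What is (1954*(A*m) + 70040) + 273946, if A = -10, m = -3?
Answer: 402606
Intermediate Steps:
(1954*(A*m) + 70040) + 273946 = (1954*(-10*(-3)) + 70040) + 273946 = (1954*30 + 70040) + 273946 = (58620 + 70040) + 273946 = 128660 + 273946 = 402606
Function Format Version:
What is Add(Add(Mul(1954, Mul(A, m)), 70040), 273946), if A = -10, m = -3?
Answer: 402606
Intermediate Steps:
Add(Add(Mul(1954, Mul(A, m)), 70040), 273946) = Add(Add(Mul(1954, Mul(-10, -3)), 70040), 273946) = Add(Add(Mul(1954, 30), 70040), 273946) = Add(Add(58620, 70040), 273946) = Add(128660, 273946) = 402606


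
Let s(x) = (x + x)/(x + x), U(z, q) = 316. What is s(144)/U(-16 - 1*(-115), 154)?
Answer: 1/316 ≈ 0.0031646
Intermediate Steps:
s(x) = 1 (s(x) = (2*x)/((2*x)) = (2*x)*(1/(2*x)) = 1)
s(144)/U(-16 - 1*(-115), 154) = 1/316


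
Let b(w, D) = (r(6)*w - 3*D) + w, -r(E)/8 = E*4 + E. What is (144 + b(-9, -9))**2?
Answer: 5391684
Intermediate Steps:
r(E) = -40*E (r(E) = -8*(E*4 + E) = -8*(4*E + E) = -40*E)
b(w, D) = -239*w - 3*D (b(w, D) = ((-40*6)*w - 3*D) + w = (-240*w - 3*D) + w = -239*w - 3*D)
(144 + b(-9, -9))**2 = (144 + (-239*(-9) - 3*(-9)))**2 = (144 + (2151 + 27))**2 = (144 + 2178)**2 = 2322**2 = 5391684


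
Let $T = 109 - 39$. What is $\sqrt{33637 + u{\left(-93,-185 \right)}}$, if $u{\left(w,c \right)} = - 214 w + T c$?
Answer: $\sqrt{40589} \approx 201.47$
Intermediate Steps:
$T = 70$ ($T = 109 - 39 = 70$)
$u{\left(w,c \right)} = - 214 w + 70 c$
$\sqrt{33637 + u{\left(-93,-185 \right)}} = \sqrt{33637 + \left(\left(-214\right) \left(-93\right) + 70 \left(-185\right)\right)} = \sqrt{33637 + \left(19902 - 12950\right)} = \sqrt{33637 + 6952} = \sqrt{40589}$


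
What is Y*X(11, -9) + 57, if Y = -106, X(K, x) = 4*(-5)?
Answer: 2177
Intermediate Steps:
X(K, x) = -20
Y*X(11, -9) + 57 = -106*(-20) + 57 = 2120 + 57 = 2177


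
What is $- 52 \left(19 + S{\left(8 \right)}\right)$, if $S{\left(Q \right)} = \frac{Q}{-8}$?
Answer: $-936$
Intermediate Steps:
$S{\left(Q \right)} = - \frac{Q}{8}$ ($S{\left(Q \right)} = Q \left(- \frac{1}{8}\right) = - \frac{Q}{8}$)
$- 52 \left(19 + S{\left(8 \right)}\right) = - 52 \left(19 - 1\right) = \left(-52\right) 18 = -936$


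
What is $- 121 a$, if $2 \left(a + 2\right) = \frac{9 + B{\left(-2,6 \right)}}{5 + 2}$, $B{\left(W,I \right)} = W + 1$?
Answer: $\frac{1210}{7} \approx 172.86$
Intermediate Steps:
$B{\left(W,I \right)} = 1 + W$
$a = - \frac{10}{7}$ ($a = -2 + \frac{\left(9 + \left(1 - 2\right)\right) \frac{1}{5 + 2}}{2} = -2 + \frac{\left(9 - 1\right) \frac{1}{7}}{2} = -2 + \frac{8 \cdot \frac{1}{7}}{2} = -2 + \frac{1}{2} \cdot \frac{8}{7} = -2 + \frac{4}{7} = - \frac{10}{7} \approx -1.4286$)
$- 121 a = \left(-121\right) \left(- \frac{10}{7}\right) = \frac{1210}{7}$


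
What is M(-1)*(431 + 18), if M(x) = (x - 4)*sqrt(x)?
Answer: -2245*I ≈ -2245.0*I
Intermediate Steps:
M(x) = sqrt(x)*(-4 + x) (M(x) = (-4 + x)*sqrt(x) = sqrt(x)*(-4 + x))
M(-1)*(431 + 18) = (sqrt(-1)*(-4 - 1))*(431 + 18) = (I*(-5))*449 = -5*I*449 = -2245*I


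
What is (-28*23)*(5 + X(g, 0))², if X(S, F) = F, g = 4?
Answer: -16100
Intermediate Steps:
(-28*23)*(5 + X(g, 0))² = (-28*23)*(5 + 0)² = -644*5² = -644*25 = -16100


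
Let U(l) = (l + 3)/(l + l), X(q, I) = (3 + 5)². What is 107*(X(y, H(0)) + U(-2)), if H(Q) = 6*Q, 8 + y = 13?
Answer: 27285/4 ≈ 6821.3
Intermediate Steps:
y = 5 (y = -8 + 13 = 5)
X(q, I) = 64 (X(q, I) = 8² = 64)
U(l) = (3 + l)/(2*l) (U(l) = (3 + l)/((2*l)) = (3 + l)*(1/(2*l)) = (3 + l)/(2*l))
107*(X(y, H(0)) + U(-2)) = 107*(64 + (½)*(3 - 2)/(-2)) = 107*(64 + (½)*(-½)*1) = 107*(64 - ¼) = 107*(255/4) = 27285/4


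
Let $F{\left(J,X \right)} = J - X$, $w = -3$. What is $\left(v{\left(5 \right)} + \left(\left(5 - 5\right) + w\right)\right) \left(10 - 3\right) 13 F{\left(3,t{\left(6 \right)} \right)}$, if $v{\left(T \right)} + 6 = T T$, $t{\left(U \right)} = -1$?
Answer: $5824$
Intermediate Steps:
$v{\left(T \right)} = -6 + T^{2}$ ($v{\left(T \right)} = -6 + T T = -6 + T^{2}$)
$\left(v{\left(5 \right)} + \left(\left(5 - 5\right) + w\right)\right) \left(10 - 3\right) 13 F{\left(3,t{\left(6 \right)} \right)} = \left(\left(-6 + 5^{2}\right) + \left(\left(5 - 5\right) - 3\right)\right) \left(10 - 3\right) 13 \left(3 - -1\right) = \left(\left(-6 + 25\right) + \left(0 - 3\right)\right) 7 \cdot 13 \left(3 + 1\right) = \left(19 - 3\right) 7 \cdot 13 \cdot 4 = 16 \cdot 7 \cdot 13 \cdot 4 = 112 \cdot 13 \cdot 4 = 1456 \cdot 4 = 5824$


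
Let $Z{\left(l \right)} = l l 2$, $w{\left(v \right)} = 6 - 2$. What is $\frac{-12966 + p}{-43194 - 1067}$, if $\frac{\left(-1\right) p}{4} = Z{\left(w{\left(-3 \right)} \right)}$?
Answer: $\frac{13094}{44261} \approx 0.29584$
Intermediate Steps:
$w{\left(v \right)} = 4$ ($w{\left(v \right)} = 6 - 2 = 4$)
$Z{\left(l \right)} = 2 l^{2}$ ($Z{\left(l \right)} = l^{2} \cdot 2 = 2 l^{2}$)
$p = -128$ ($p = - 4 \cdot 2 \cdot 4^{2} = - 4 \cdot 2 \cdot 16 = \left(-4\right) 32 = -128$)
$\frac{-12966 + p}{-43194 - 1067} = \frac{-12966 - 128}{-43194 - 1067} = - \frac{13094}{-44261} = \left(-13094\right) \left(- \frac{1}{44261}\right) = \frac{13094}{44261}$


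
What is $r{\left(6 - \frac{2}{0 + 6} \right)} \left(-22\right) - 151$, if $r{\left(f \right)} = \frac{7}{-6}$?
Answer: $- \frac{376}{3} \approx -125.33$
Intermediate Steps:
$r{\left(f \right)} = - \frac{7}{6}$ ($r{\left(f \right)} = 7 \left(- \frac{1}{6}\right) = - \frac{7}{6}$)
$r{\left(6 - \frac{2}{0 + 6} \right)} \left(-22\right) - 151 = \left(- \frac{7}{6}\right) \left(-22\right) - 151 = \frac{77}{3} - 151 = - \frac{376}{3}$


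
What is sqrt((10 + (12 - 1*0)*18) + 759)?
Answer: sqrt(985) ≈ 31.385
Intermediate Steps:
sqrt((10 + (12 - 1*0)*18) + 759) = sqrt((10 + (12 + 0)*18) + 759) = sqrt((10 + 12*18) + 759) = sqrt((10 + 216) + 759) = sqrt(226 + 759) = sqrt(985)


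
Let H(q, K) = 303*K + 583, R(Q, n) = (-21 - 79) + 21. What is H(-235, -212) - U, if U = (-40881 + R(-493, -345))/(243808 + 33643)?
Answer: -17660547543/277451 ≈ -63653.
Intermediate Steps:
R(Q, n) = -79 (R(Q, n) = -100 + 21 = -79)
H(q, K) = 583 + 303*K
U = -40960/277451 (U = (-40881 - 79)/(243808 + 33643) = -40960/277451 ≈ -0.14763)
H(-235, -212) - U = (583 + 303*(-212)) - 1*(-40960/277451) = (583 - 64236) + 40960/277451 = -63653 + 40960/277451 = -17660547543/277451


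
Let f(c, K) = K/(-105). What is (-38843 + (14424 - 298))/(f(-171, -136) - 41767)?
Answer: 2595285/4385399 ≈ 0.59180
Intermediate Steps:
f(c, K) = -K/105 (f(c, K) = K*(-1/105) = -K/105)
(-38843 + (14424 - 298))/(f(-171, -136) - 41767) = (-38843 + (14424 - 298))/(-1/105*(-136) - 41767) = (-38843 + 14126)/(136/105 - 41767) = -24717/(-4385399/105) = -24717*(-105/4385399) = 2595285/4385399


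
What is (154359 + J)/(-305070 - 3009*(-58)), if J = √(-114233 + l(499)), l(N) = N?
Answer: -51453/43516 - I*√113734/130548 ≈ -1.1824 - 0.0025833*I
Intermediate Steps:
J = I*√113734 (J = √(-114233 + 499) = √(-113734) = I*√113734 ≈ 337.24*I)
(154359 + J)/(-305070 - 3009*(-58)) = (154359 + I*√113734)/(-305070 - 3009*(-58)) = (154359 + I*√113734)/(-305070 + 174522) = (154359 + I*√113734)/(-130548) = (154359 + I*√113734)*(-1/130548) = -51453/43516 - I*√113734/130548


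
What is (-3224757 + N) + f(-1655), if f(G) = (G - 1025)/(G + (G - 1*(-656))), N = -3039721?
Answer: -8312960966/1327 ≈ -6.2645e+6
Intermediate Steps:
f(G) = (-1025 + G)/(656 + 2*G) (f(G) = (-1025 + G)/(G + (G + 656)) = (-1025 + G)/(G + (656 + G)) = (-1025 + G)/(656 + 2*G))
(-3224757 + N) + f(-1655) = (-3224757 - 3039721) + (-1025 - 1655)/(2*(328 - 1655)) = -6264478 + (½)*(-2680)/(-1327) = -6264478 + (½)*(-1/1327)*(-2680) = -6264478 + 1340/1327 = -8312960966/1327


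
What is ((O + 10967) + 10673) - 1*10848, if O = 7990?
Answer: 18782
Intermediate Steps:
((O + 10967) + 10673) - 1*10848 = ((7990 + 10967) + 10673) - 1*10848 = (18957 + 10673) - 10848 = 29630 - 10848 = 18782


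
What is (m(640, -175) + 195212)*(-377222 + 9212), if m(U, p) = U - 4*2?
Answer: -72072550440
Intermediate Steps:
m(U, p) = -8 + U (m(U, p) = U - 8 = -8 + U)
(m(640, -175) + 195212)*(-377222 + 9212) = ((-8 + 640) + 195212)*(-377222 + 9212) = (632 + 195212)*(-368010) = 195844*(-368010) = -72072550440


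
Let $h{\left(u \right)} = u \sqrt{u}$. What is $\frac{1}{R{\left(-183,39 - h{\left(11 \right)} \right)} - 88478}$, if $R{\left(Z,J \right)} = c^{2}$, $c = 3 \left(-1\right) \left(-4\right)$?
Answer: $- \frac{1}{88334} \approx -1.1321 \cdot 10^{-5}$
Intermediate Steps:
$h{\left(u \right)} = u^{\frac{3}{2}}$
$c = 12$ ($c = \left(-3\right) \left(-4\right) = 12$)
$R{\left(Z,J \right)} = 144$ ($R{\left(Z,J \right)} = 12^{2} = 144$)
$\frac{1}{R{\left(-183,39 - h{\left(11 \right)} \right)} - 88478} = \frac{1}{144 - 88478} = \frac{1}{-88334} = - \frac{1}{88334}$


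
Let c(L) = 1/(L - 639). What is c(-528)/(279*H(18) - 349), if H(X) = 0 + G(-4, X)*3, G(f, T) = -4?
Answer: 1/4314399 ≈ 2.3178e-7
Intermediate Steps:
c(L) = 1/(-639 + L)
H(X) = -12 (H(X) = 0 - 4*3 = 0 - 12 = -12)
c(-528)/(279*H(18) - 349) = 1/((-639 - 528)*(279*(-12) - 349)) = 1/((-1167)*(-3348 - 349)) = -1/1167/(-3697) = -1/1167*(-1/3697) = 1/4314399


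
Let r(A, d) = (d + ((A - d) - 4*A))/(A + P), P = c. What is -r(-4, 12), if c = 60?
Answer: -3/14 ≈ -0.21429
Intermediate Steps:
P = 60
r(A, d) = -3*A/(60 + A) (r(A, d) = (d + ((A - d) - 4*A))/(A + 60) = (d + (-d - 3*A))/(60 + A) = (-3*A)/(60 + A) = -3*A/(60 + A))
-r(-4, 12) = -(-3)*(-4)/(60 - 4) = -(-3)*(-4)/56 = -1*3/14 = -3/14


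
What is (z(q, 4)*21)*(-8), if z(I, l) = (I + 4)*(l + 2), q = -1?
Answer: -3024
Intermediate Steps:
z(I, l) = (2 + l)*(4 + I) (z(I, l) = (4 + I)*(2 + l) = (2 + l)*(4 + I))
(z(q, 4)*21)*(-8) = ((8 + 2*(-1) + 4*4 - 1*4)*21)*(-8) = ((8 - 2 + 16 - 4)*21)*(-8) = (18*21)*(-8) = 378*(-8) = -3024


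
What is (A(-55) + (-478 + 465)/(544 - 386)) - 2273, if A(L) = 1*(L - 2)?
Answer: -368153/158 ≈ -2330.1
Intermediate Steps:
A(L) = -2 + L (A(L) = 1*(-2 + L) = -2 + L)
(A(-55) + (-478 + 465)/(544 - 386)) - 2273 = ((-2 - 55) + (-478 + 465)/(544 - 386)) - 2273 = (-57 - 13/158) - 2273 = -9019/158 - 2273 = -368153/158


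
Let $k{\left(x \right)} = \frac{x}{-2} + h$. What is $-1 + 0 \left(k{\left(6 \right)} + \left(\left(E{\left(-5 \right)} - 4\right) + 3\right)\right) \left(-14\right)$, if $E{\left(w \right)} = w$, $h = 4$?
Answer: $-1$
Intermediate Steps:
$k{\left(x \right)} = 4 - \frac{x}{2}$ ($k{\left(x \right)} = \frac{x}{-2} + 4 = x \left(- \frac{1}{2}\right) + 4 = - \frac{x}{2} + 4 = 4 - \frac{x}{2}$)
$-1 + 0 \left(k{\left(6 \right)} + \left(\left(E{\left(-5 \right)} - 4\right) + 3\right)\right) \left(-14\right) = -1 + 0 \left(\left(4 - 3\right) + \left(\left(-5 - 4\right) + 3\right)\right) \left(-14\right) = -1 + 0 \left(\left(4 - 3\right) + \left(-9 + 3\right)\right) \left(-14\right) = -1 + 0 \left(1 - 6\right) \left(-14\right) = -1 + 0 \left(-5\right) \left(-14\right) = -1 + 0 \left(-14\right) = -1 + 0 = -1$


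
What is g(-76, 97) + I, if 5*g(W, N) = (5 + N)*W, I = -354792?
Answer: -1781712/5 ≈ -3.5634e+5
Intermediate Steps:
g(W, N) = W*(5 + N)/5 (g(W, N) = ((5 + N)*W)/5 = (W*(5 + N))/5 = W*(5 + N)/5)
g(-76, 97) + I = (⅕)*(-76)*(5 + 97) - 354792 = (⅕)*(-76)*102 - 354792 = -7752/5 - 354792 = -1781712/5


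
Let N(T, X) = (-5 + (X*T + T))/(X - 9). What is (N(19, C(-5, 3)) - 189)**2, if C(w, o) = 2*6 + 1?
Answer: 245025/16 ≈ 15314.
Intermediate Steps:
C(w, o) = 13 (C(w, o) = 12 + 1 = 13)
N(T, X) = (-5 + T + T*X)/(-9 + X) (N(T, X) = (-5 + (T*X + T))/(-9 + X) = (-5 + (T + T*X))/(-9 + X) = (-5 + T + T*X)/(-9 + X))
(N(19, C(-5, 3)) - 189)**2 = ((-5 + 19 + 19*13)/(-9 + 13) - 189)**2 = ((-5 + 19 + 247)/4 - 189)**2 = ((1/4)*261 - 189)**2 = (261/4 - 189)**2 = (-495/4)**2 = 245025/16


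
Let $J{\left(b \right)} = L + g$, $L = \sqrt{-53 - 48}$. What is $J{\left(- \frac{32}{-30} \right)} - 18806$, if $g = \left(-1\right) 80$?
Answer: $-18886 + i \sqrt{101} \approx -18886.0 + 10.05 i$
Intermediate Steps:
$g = -80$
$L = i \sqrt{101}$ ($L = \sqrt{-101} = i \sqrt{101} \approx 10.05 i$)
$J{\left(b \right)} = -80 + i \sqrt{101}$ ($J{\left(b \right)} = i \sqrt{101} - 80 = -80 + i \sqrt{101}$)
$J{\left(- \frac{32}{-30} \right)} - 18806 = \left(-80 + i \sqrt{101}\right) - 18806 = -18886 + i \sqrt{101}$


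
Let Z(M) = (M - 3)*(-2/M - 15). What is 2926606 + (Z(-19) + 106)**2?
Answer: 1124402366/361 ≈ 3.1147e+6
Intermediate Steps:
Z(M) = (-15 - 2/M)*(-3 + M) (Z(M) = (-3 + M)*(-15 - 2/M) = (-15 - 2/M)*(-3 + M))
2926606 + (Z(-19) + 106)**2 = 2926606 + ((43 - 15*(-19) + 6/(-19)) + 106)**2 = 2926606 + ((43 + 285 + 6*(-1/19)) + 106)**2 = 2926606 + ((43 + 285 - 6/19) + 106)**2 = 2926606 + (6226/19 + 106)**2 = 2926606 + (8240/19)**2 = 2926606 + 67897600/361 = 1124402366/361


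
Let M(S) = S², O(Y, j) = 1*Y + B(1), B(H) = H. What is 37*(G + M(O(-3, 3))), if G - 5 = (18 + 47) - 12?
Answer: 2294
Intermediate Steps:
O(Y, j) = 1 + Y (O(Y, j) = 1*Y + 1 = Y + 1 = 1 + Y)
G = 58 (G = 5 + ((18 + 47) - 12) = 5 + (65 - 12) = 5 + 53 = 58)
37*(G + M(O(-3, 3))) = 37*(58 + (1 - 3)²) = 37*(58 + (-2)²) = 37*(58 + 4) = 37*62 = 2294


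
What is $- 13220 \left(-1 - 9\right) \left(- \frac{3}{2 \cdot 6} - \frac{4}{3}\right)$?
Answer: $- \frac{627950}{3} \approx -2.0932 \cdot 10^{5}$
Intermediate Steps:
$- 13220 \left(-1 - 9\right) \left(- \frac{3}{2 \cdot 6} - \frac{4}{3}\right) = - 13220 \left(- 10 \left(- \frac{3}{12} - \frac{4}{3}\right)\right) = - 13220 \left(- 10 \left(\left(-3\right) \frac{1}{12} - \frac{4}{3}\right)\right) = - 13220 \left(- 10 \left(- \frac{1}{4} - \frac{4}{3}\right)\right) = - 13220 \left(\left(-10\right) \left(- \frac{19}{12}\right)\right) = \left(-13220\right) \frac{95}{6} = - \frac{627950}{3}$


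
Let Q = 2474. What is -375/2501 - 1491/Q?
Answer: -4656741/6187474 ≈ -0.75261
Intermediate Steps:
-375/2501 - 1491/Q = -375/2501 - 1491/2474 = -4656741/6187474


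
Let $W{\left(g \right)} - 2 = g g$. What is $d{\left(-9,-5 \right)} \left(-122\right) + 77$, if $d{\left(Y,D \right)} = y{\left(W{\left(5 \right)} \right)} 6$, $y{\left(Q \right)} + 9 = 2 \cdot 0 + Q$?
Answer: $-13099$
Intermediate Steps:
$W{\left(g \right)} = 2 + g^{2}$ ($W{\left(g \right)} = 2 + g g = 2 + g^{2}$)
$y{\left(Q \right)} = -9 + Q$ ($y{\left(Q \right)} = -9 + \left(2 \cdot 0 + Q\right) = -9 + \left(0 + Q\right) = -9 + Q$)
$d{\left(Y,D \right)} = 108$ ($d{\left(Y,D \right)} = \left(-9 + \left(2 + 5^{2}\right)\right) 6 = \left(-9 + \left(2 + 25\right)\right) 6 = \left(-9 + 27\right) 6 = 18 \cdot 6 = 108$)
$d{\left(-9,-5 \right)} \left(-122\right) + 77 = 108 \left(-122\right) + 77 = -13176 + 77 = -13099$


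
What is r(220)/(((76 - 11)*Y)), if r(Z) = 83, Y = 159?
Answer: 83/10335 ≈ 0.0080310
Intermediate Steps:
r(220)/(((76 - 11)*Y)) = 83/(((76 - 11)*159)) = 83/((65*159)) = 83/10335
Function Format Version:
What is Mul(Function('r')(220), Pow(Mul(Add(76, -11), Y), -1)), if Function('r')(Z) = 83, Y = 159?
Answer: Rational(83, 10335) ≈ 0.0080310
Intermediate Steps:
Mul(Function('r')(220), Pow(Mul(Add(76, -11), Y), -1)) = Mul(83, Pow(Mul(Add(76, -11), 159), -1)) = Mul(83, Pow(Mul(65, 159), -1)) = Mul(83, Pow(10335, -1)) = Mul(83, Rational(1, 10335)) = Rational(83, 10335)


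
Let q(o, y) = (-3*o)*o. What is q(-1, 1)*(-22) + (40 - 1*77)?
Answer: 29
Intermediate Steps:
q(o, y) = -3*o²
q(-1, 1)*(-22) + (40 - 1*77) = -3*(-1)²*(-22) + (40 - 1*77) = -3*1*(-22) + (40 - 77) = -3*(-22) - 37 = 66 - 37 = 29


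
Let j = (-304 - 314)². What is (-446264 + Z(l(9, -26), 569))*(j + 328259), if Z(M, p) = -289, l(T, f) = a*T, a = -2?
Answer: -317134349199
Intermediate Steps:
l(T, f) = -2*T
j = 381924 (j = (-618)² = 381924)
(-446264 + Z(l(9, -26), 569))*(j + 328259) = (-446264 - 289)*(381924 + 328259) = -446553*710183 = -317134349199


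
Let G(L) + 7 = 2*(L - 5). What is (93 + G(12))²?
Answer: 10000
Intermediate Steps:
G(L) = -17 + 2*L (G(L) = -7 + 2*(L - 5) = -7 + 2*(-5 + L) = -7 + (-10 + 2*L) = -17 + 2*L)
(93 + G(12))² = (93 + (-17 + 2*12))² = (93 + (-17 + 24))² = (93 + 7)² = 100² = 10000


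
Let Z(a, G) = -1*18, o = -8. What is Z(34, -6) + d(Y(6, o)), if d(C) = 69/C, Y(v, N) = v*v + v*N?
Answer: -95/4 ≈ -23.750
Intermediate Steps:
Y(v, N) = v² + N*v
Z(a, G) = -18
Z(34, -6) + d(Y(6, o)) = -18 + 69/((6*(-8 + 6))) = -18 + 69/((6*(-2))) = -18 + 69/(-12) = -18 + 69*(-1/12) = -18 - 23/4 = -95/4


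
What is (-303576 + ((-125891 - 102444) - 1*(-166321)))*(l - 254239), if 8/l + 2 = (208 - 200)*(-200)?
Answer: 74450737506370/801 ≈ 9.2947e+10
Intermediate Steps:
l = -4/801 (l = 8/(-2 + (208 - 200)*(-200)) = 8/(-2 + 8*(-200)) = 8/(-2 - 1600) = 8/(-1602) = 8*(-1/1602) = -4/801 ≈ -0.0049938)
(-303576 + ((-125891 - 102444) - 1*(-166321)))*(l - 254239) = (-303576 + ((-125891 - 102444) - 1*(-166321)))*(-4/801 - 254239) = (-303576 + (-228335 + 166321))*(-203645443/801) = (-303576 - 62014)*(-203645443/801) = -365590*(-203645443/801) = 74450737506370/801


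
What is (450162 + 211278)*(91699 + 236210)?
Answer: 216892128960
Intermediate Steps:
(450162 + 211278)*(91699 + 236210) = 661440*327909 = 216892128960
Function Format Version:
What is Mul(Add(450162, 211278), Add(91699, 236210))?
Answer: 216892128960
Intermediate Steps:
Mul(Add(450162, 211278), Add(91699, 236210)) = Mul(661440, 327909) = 216892128960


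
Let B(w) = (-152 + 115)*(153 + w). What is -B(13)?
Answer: 6142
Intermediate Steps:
B(w) = -5661 - 37*w (B(w) = -37*(153 + w) = -5661 - 37*w)
-B(13) = -(-5661 - 37*13) = -(-5661 - 481) = -1*(-6142) = 6142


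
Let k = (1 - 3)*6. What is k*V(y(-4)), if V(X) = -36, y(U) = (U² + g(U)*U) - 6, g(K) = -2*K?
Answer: 432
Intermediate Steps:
y(U) = -6 - U² (y(U) = (U² + (-2*U)*U) - 6 = (U² - 2*U²) - 6 = -U² - 6 = -6 - U²)
k = -12 (k = -2*6 = -12)
k*V(y(-4)) = -12*(-36) = 432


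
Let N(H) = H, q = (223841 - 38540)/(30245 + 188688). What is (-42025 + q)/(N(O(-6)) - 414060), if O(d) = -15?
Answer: 9200474024/90654681975 ≈ 0.10149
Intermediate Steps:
q = 185301/218933 ≈ 0.84638
(-42025 + q)/(N(O(-6)) - 414060) = (-42025 + 185301/218933)/(-15 - 414060) = -9200474024/218933/(-414075) = -9200474024/218933*(-1/414075) = 9200474024/90654681975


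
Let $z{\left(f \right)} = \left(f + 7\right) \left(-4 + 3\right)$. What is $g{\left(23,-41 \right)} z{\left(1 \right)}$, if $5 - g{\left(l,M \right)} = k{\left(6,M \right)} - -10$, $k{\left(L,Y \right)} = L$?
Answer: $88$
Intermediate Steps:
$z{\left(f \right)} = -7 - f$ ($z{\left(f \right)} = \left(7 + f\right) \left(-1\right) = -7 - f$)
$g{\left(l,M \right)} = -11$ ($g{\left(l,M \right)} = 5 - \left(6 - -10\right) = 5 - \left(6 + 10\right) = 5 - 16 = -11$)
$g{\left(23,-41 \right)} z{\left(1 \right)} = - 11 \left(-7 - 1\right) = \left(-11\right) \left(-8\right) = 88$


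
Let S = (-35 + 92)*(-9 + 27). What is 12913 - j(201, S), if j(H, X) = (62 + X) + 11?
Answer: 11814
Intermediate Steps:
S = 1026 (S = 57*18 = 1026)
j(H, X) = 73 + X
12913 - j(201, S) = 12913 - (73 + 1026) = 12913 - 1*1099 = 12913 - 1099 = 11814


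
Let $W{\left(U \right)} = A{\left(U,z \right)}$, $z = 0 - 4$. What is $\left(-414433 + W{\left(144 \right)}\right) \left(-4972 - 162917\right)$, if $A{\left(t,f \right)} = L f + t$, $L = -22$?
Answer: $69539791689$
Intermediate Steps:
$z = -4$
$A{\left(t,f \right)} = t - 22 f$ ($A{\left(t,f \right)} = - 22 f + t = t - 22 f$)
$W{\left(U \right)} = 88 + U$ ($W{\left(U \right)} = U - -88 = U + 88 = 88 + U$)
$\left(-414433 + W{\left(144 \right)}\right) \left(-4972 - 162917\right) = \left(-414433 + \left(88 + 144\right)\right) \left(-4972 - 162917\right) = \left(-414433 + 232\right) \left(-167889\right) = \left(-414201\right) \left(-167889\right) = 69539791689$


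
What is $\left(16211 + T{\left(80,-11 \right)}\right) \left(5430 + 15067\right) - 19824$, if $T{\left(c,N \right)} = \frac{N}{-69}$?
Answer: $\frac{22925961434}{69} \approx 3.3226 \cdot 10^{8}$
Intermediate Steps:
$T{\left(c,N \right)} = - \frac{N}{69}$ ($T{\left(c,N \right)} = N \left(- \frac{1}{69}\right) = - \frac{N}{69}$)
$\left(16211 + T{\left(80,-11 \right)}\right) \left(5430 + 15067\right) - 19824 = \left(16211 - - \frac{11}{69}\right) \left(5430 + 15067\right) - 19824 = \left(16211 + \frac{11}{69}\right) 20497 - 19824 = \frac{1118570}{69} \cdot 20497 - 19824 = \frac{22927329290}{69} - 19824 = \frac{22925961434}{69}$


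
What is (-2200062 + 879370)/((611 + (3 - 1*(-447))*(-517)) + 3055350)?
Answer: -1320692/2823311 ≈ -0.46778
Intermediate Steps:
(-2200062 + 879370)/((611 + (3 - 1*(-447))*(-517)) + 3055350) = -1320692/((611 + (3 + 447)*(-517)) + 3055350) = -1320692/((611 + 450*(-517)) + 3055350) = -1320692/((611 - 232650) + 3055350) = -1320692/(-232039 + 3055350) = -1320692/2823311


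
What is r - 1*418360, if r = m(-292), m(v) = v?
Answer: -418652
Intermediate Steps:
r = -292
r - 1*418360 = -292 - 1*418360 = -292 - 418360 = -418652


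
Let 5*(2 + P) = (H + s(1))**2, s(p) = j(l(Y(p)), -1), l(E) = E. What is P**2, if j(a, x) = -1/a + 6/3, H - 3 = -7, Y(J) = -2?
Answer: 961/400 ≈ 2.4025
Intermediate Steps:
H = -4 (H = 3 - 7 = -4)
j(a, x) = 2 - 1/a (j(a, x) = -1/a + 6*(1/3) = -1/a + 2 = 2 - 1/a)
s(p) = 5/2 (s(p) = 2 - 1/(-2) = 2 - 1*(-1/2) = 2 + 1/2 = 5/2)
P = -31/20 (P = -2 + (-4 + 5/2)**2/5 = -2 + (-3/2)**2/5 = -2 + (1/5)*(9/4) = -2 + 9/20 = -31/20 ≈ -1.5500)
P**2 = (-31/20)**2 = 961/400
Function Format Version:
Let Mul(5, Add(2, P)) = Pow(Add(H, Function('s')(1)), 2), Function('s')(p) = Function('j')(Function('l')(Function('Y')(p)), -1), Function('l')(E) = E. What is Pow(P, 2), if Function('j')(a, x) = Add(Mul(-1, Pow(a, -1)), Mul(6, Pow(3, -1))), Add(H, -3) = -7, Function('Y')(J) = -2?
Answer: Rational(961, 400) ≈ 2.4025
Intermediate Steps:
H = -4 (H = Add(3, -7) = -4)
Function('j')(a, x) = Add(2, Mul(-1, Pow(a, -1))) (Function('j')(a, x) = Add(Mul(-1, Pow(a, -1)), Mul(6, Rational(1, 3))) = Add(Mul(-1, Pow(a, -1)), 2) = Add(2, Mul(-1, Pow(a, -1))))
Function('s')(p) = Rational(5, 2) (Function('s')(p) = Add(2, Mul(-1, Pow(-2, -1))) = Add(2, Mul(-1, Rational(-1, 2))) = Add(2, Rational(1, 2)) = Rational(5, 2))
P = Rational(-31, 20) (P = Add(-2, Mul(Rational(1, 5), Pow(Add(-4, Rational(5, 2)), 2))) = Add(-2, Mul(Rational(1, 5), Pow(Rational(-3, 2), 2))) = Add(-2, Mul(Rational(1, 5), Rational(9, 4))) = Add(-2, Rational(9, 20)) = Rational(-31, 20) ≈ -1.5500)
Pow(P, 2) = Pow(Rational(-31, 20), 2) = Rational(961, 400)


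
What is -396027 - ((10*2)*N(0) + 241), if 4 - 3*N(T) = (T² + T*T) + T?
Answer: -1188884/3 ≈ -3.9629e+5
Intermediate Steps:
N(T) = 4/3 - 2*T²/3 - T/3 (N(T) = 4/3 - ((T² + T*T) + T)/3 = 4/3 - ((T² + T²) + T)/3 = 4/3 - (2*T² + T)/3 = 4/3 - (T + 2*T²)/3 = 4/3 + (-2*T²/3 - T/3) = 4/3 - 2*T²/3 - T/3)
-396027 - ((10*2)*N(0) + 241) = -396027 - ((10*2)*(4/3 - ⅔*0² - ⅓*0) + 241) = -396027 - (20*(4/3 - ⅔*0 + 0) + 241) = -396027 - (20*(4/3 + 0 + 0) + 241) = -396027 - (20*(4/3) + 241) = -396027 - (80/3 + 241) = -396027 - 1*803/3 = -396027 - 803/3 = -1188884/3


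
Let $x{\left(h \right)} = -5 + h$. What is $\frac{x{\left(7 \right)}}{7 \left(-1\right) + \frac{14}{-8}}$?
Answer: $- \frac{8}{35} \approx -0.22857$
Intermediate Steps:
$\frac{x{\left(7 \right)}}{7 \left(-1\right) + \frac{14}{-8}} = \frac{-5 + 7}{7 \left(-1\right) + \frac{14}{-8}} = \frac{2}{-7 + 14 \left(- \frac{1}{8}\right)} = \frac{2}{-7 - \frac{7}{4}} = \frac{2}{- \frac{35}{4}} = 2 \left(- \frac{4}{35}\right) = - \frac{8}{35}$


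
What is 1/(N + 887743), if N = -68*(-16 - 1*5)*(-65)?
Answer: 1/794923 ≈ 1.2580e-6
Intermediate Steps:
N = -92820 (N = -68*(-16 - 5)*(-65) = -68*(-21)*(-65) = 1428*(-65) = -92820)
1/(N + 887743) = 1/(-92820 + 887743) = 1/794923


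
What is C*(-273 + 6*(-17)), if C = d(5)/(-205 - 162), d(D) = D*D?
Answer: 9375/367 ≈ 25.545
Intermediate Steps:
d(D) = D**2
C = -25/367 (C = 5**2/(-205 - 162) = 25/(-367) = 25*(-1/367) = -25/367 ≈ -0.068120)
C*(-273 + 6*(-17)) = -25*(-273 + 6*(-17))/367 = -25*(-273 - 102)/367 = -25/367*(-375) = 9375/367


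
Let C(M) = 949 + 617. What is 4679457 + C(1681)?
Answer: 4681023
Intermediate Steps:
C(M) = 1566
4679457 + C(1681) = 4679457 + 1566 = 4681023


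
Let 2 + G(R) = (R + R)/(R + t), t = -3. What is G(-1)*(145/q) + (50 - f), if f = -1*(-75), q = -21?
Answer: -205/14 ≈ -14.643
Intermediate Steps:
f = 75
G(R) = -2 + 2*R/(-3 + R) (G(R) = -2 + (R + R)/(R - 3) = -2 + (2*R)/(-3 + R) = -2 + 2*R/(-3 + R))
G(-1)*(145/q) + (50 - f) = (6/(-3 - 1))*(145/(-21)) + (50 - 1*75) = (6/(-4))*(145*(-1/21)) + (50 - 75) = (6*(-¼))*(-145/21) - 25 = -3/2*(-145/21) - 25 = 145/14 - 25 = -205/14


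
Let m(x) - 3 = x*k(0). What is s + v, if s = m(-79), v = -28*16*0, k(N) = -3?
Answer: 240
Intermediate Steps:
m(x) = 3 - 3*x (m(x) = 3 + x*(-3) = 3 - 3*x)
v = 0 (v = -448*0 = 0)
s = 240 (s = 3 - 3*(-79) = 3 + 237 = 240)
s + v = 240 + 0 = 240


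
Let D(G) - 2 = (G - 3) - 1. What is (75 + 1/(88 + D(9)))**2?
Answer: 50779876/9025 ≈ 5626.6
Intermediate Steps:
D(G) = -2 + G (D(G) = 2 + ((G - 3) - 1) = 2 + ((-3 + G) - 1) = 2 + (-4 + G) = -2 + G)
(75 + 1/(88 + D(9)))**2 = (75 + 1/(88 + (-2 + 9)))**2 = (75 + 1/(88 + 7))**2 = (75 + 1/95)**2 = (7126/95)**2 = 50779876/9025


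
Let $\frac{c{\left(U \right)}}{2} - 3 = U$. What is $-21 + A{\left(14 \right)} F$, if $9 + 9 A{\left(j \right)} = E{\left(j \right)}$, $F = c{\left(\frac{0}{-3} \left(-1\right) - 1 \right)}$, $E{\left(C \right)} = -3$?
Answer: $- \frac{79}{3} \approx -26.333$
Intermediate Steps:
$c{\left(U \right)} = 6 + 2 U$
$F = 4$ ($F = 6 + 2 \left(\frac{0}{-3} \left(-1\right) - 1\right) = 6 + 2 \left(0 \left(- \frac{1}{3}\right) \left(-1\right) - 1\right) = 6 + 2 \left(0 \left(-1\right) - 1\right) = 6 + 2 \left(0 - 1\right) = 6 + 2 \left(-1\right) = 6 - 2 = 4$)
$A{\left(j \right)} = - \frac{4}{3}$ ($A{\left(j \right)} = -1 + \frac{1}{9} \left(-3\right) = -1 - \frac{1}{3} = - \frac{4}{3}$)
$-21 + A{\left(14 \right)} F = -21 - \frac{16}{3} = - \frac{79}{3}$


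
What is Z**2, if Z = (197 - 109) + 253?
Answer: 116281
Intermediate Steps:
Z = 341 (Z = 88 + 253 = 341)
Z**2 = 341**2 = 116281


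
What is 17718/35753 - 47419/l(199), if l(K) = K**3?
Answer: 137933081575/281755056047 ≈ 0.48955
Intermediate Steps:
17718/35753 - 47419/l(199) = 17718/35753 - 47419/(199**3) = 17718*(1/35753) - 47419/7880599 = 17718/35753 - 47419*1/7880599 = 17718/35753 - 47419/7880599 = 137933081575/281755056047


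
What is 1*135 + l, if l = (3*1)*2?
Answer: 141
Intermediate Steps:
l = 6 (l = 3*2 = 6)
1*135 + l = 1*135 + 6 = 135 + 6 = 141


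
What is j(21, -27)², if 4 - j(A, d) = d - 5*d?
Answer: 10816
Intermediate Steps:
j(A, d) = 4 + 4*d (j(A, d) = 4 - (d - 5*d) = 4 - (-4)*d = 4 + 4*d)
j(21, -27)² = (4 + 4*(-27))² = (4 - 108)² = (-104)² = 10816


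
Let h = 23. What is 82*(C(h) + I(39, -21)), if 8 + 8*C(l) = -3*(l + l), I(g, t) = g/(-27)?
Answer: -29069/18 ≈ -1614.9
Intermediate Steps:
I(g, t) = -g/27 (I(g, t) = g*(-1/27) = -g/27)
C(l) = -1 - 3*l/4 (C(l) = -1 + (-3*(l + l))/8 = -1 + (-6*l)/8 = -1 - 3*l/4)
82*(C(h) + I(39, -21)) = 82*((-1 - 3/4*23) - 1/27*39) = 82*((-1 - 69/4) - 13/9) = 82*(-73/4 - 13/9) = 82*(-709/36) = -29069/18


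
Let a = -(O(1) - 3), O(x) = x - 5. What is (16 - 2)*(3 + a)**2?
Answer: 1400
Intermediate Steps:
O(x) = -5 + x
a = 7 (a = -((-5 + 1) - 3) = -(-4 - 3) = -1*(-7) = 7)
(16 - 2)*(3 + a)**2 = (16 - 2)*(3 + 7)**2 = 14*10**2 = 14*100 = 1400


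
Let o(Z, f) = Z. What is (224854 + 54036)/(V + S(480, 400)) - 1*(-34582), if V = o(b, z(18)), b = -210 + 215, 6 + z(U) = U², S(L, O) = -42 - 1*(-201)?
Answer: 2975169/82 ≈ 36283.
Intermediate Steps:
S(L, O) = 159 (S(L, O) = -42 + 201 = 159)
z(U) = -6 + U²
b = 5
V = 5
(224854 + 54036)/(V + S(480, 400)) - 1*(-34582) = (224854 + 54036)/(5 + 159) - 1*(-34582) = 278890/164 + 34582 = 278890*(1/164) + 34582 = 139445/82 + 34582 = 2975169/82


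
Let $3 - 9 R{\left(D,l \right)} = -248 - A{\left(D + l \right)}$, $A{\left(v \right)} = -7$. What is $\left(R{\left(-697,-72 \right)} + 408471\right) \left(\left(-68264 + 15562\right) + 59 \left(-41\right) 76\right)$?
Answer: $- \frac{869657347718}{9} \approx -9.6629 \cdot 10^{10}$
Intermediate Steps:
$R{\left(D,l \right)} = \frac{244}{9}$ ($R{\left(D,l \right)} = \frac{1}{3} - \frac{-248 - -7}{9} = \frac{1}{3} - \frac{-248 + 7}{9} = \frac{1}{3} - - \frac{241}{9} = \frac{1}{3} + \frac{241}{9} = \frac{244}{9}$)
$\left(R{\left(-697,-72 \right)} + 408471\right) \left(\left(-68264 + 15562\right) + 59 \left(-41\right) 76\right) = \left(\frac{244}{9} + 408471\right) \left(\left(-68264 + 15562\right) + 59 \left(-41\right) 76\right) = \frac{3676483 \left(-52702 - 183844\right)}{9} = \frac{3676483}{9} \left(-236546\right) = - \frac{869657347718}{9}$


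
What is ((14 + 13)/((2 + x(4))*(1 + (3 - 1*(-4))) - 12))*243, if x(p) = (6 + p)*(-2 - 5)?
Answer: -6561/556 ≈ -11.800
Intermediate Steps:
x(p) = -42 - 7*p (x(p) = (6 + p)*(-7) = -42 - 7*p)
((14 + 13)/((2 + x(4))*(1 + (3 - 1*(-4))) - 12))*243 = ((14 + 13)/((2 + (-42 - 7*4))*(1 + (3 - 1*(-4))) - 12))*243 = (27/((2 + (-42 - 28))*(1 + (3 + 4)) - 12))*243 = (27/((2 - 70)*(1 + 7) - 12))*243 = (27/(-68*8 - 12))*243 = (27/(-544 - 12))*243 = (27/(-556))*243 = (27*(-1/556))*243 = -27/556*243 = -6561/556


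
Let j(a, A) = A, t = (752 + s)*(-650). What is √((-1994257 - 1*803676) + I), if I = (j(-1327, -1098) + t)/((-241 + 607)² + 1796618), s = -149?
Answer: I*√2607055381158035665/965287 ≈ 1672.7*I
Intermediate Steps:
t = -391950 (t = (752 - 149)*(-650) = 603*(-650) = -391950)
I = -196524/965287 (I = (-1098 - 391950)/((-241 + 607)² + 1796618) = -393048/(366² + 1796618) = -393048/(133956 + 1796618) = -393048/1930574 = -393048*1/1930574 = -196524/965287 ≈ -0.20359)
√((-1994257 - 1*803676) + I) = √((-1994257 - 1*803676) - 196524/965287) = √((-1994257 - 803676) - 196524/965287) = √(-2797933 - 196524/965287) = √(-2700808548295/965287) = I*√2607055381158035665/965287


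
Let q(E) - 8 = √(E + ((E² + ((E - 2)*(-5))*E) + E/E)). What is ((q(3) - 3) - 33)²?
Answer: (28 - I*√2)² ≈ 782.0 - 79.196*I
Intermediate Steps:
q(E) = 8 + √(1 + E + E² + E*(10 - 5*E)) (q(E) = 8 + √(E + ((E² + ((E - 2)*(-5))*E) + E/E)) = 8 + √(E + ((E² + ((-2 + E)*(-5))*E) + 1)) = 8 + √(E + ((E² + (10 - 5*E)*E) + 1)) = 8 + √(E + ((E² + E*(10 - 5*E)) + 1)) = 8 + √(E + (1 + E² + E*(10 - 5*E))) = 8 + √(1 + E + E² + E*(10 - 5*E)))
((q(3) - 3) - 33)² = (((8 + √(1 - 4*3² + 11*3)) - 3) - 33)² = (((8 + √(1 - 4*9 + 33)) - 3) - 33)² = (((8 + √(1 - 36 + 33)) - 3) - 33)² = (((8 + √(-2)) - 3) - 33)² = (((8 + I*√2) - 3) - 33)² = ((5 + I*√2) - 33)² = (-28 + I*√2)²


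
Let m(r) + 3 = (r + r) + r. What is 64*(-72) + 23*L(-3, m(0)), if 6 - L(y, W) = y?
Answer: -4401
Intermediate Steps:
m(r) = -3 + 3*r (m(r) = -3 + ((r + r) + r) = -3 + (2*r + r) = -3 + 3*r)
L(y, W) = 6 - y
64*(-72) + 23*L(-3, m(0)) = 64*(-72) + 23*(6 - 1*(-3)) = -4608 + 23*(6 + 3) = -4608 + 23*9 = -4608 + 207 = -4401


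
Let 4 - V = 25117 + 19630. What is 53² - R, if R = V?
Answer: 47552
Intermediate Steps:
V = -44743 (V = 4 - (25117 + 19630) = 4 - 1*44747 = 4 - 44747 = -44743)
R = -44743
53² - R = 53² - 1*(-44743) = 2809 + 44743 = 47552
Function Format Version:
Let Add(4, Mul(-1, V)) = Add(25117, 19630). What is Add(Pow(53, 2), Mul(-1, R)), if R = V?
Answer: 47552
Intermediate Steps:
V = -44743 (V = Add(4, Mul(-1, Add(25117, 19630))) = Add(4, Mul(-1, 44747)) = Add(4, -44747) = -44743)
R = -44743
Add(Pow(53, 2), Mul(-1, R)) = Add(Pow(53, 2), Mul(-1, -44743)) = Add(2809, 44743) = 47552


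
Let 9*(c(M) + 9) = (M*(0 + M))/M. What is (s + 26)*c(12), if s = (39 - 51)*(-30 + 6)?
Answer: -7222/3 ≈ -2407.3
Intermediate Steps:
s = 288 (s = -12*(-24) = 288)
c(M) = -9 + M/9 (c(M) = -9 + ((M*(0 + M))/M)/9 = -9 + ((M*M)/M)/9 = -9 + (M²/M)/9 = -9 + M/9)
(s + 26)*c(12) = (288 + 26)*(-9 + (⅑)*12) = 314*(-9 + 4/3) = 314*(-23/3) = -7222/3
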